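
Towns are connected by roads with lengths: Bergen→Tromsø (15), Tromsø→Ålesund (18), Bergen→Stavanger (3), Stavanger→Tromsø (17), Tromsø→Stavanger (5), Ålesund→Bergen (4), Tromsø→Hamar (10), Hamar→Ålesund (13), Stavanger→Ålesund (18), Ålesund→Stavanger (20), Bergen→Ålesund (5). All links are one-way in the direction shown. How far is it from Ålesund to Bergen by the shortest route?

4

Routes from Ålesund to Bergen:
Ålesund → Bergen: 4
Best route has total 4.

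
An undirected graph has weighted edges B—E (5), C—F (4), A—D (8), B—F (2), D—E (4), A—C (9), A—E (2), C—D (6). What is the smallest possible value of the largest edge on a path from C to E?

Some routes from C to E:
C-F-B-E: max(4, 2, 5) = 5
C-D-A-E: max(6, 8, 2) = 8
C-D-E: max(6, 4) = 6
Best route has worst link 5.

5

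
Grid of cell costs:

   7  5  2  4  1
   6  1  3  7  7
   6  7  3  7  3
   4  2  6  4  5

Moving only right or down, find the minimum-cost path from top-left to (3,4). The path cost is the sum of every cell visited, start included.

Best path: (0,0) -> (0,1) -> (0,2) -> (0,3) -> (0,4) -> (1,4) -> (2,4) -> (3,4)
Cost: 7 + 5 + 2 + 4 + 1 + 7 + 3 + 5 = 34

34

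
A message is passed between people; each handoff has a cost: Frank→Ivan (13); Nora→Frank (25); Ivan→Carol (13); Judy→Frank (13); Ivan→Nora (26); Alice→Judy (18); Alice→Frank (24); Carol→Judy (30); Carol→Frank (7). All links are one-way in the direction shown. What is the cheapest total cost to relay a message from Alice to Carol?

Routes from Alice to Carol:
Alice-Frank-Ivan-Carol: 24 + 13 + 13 = 50
Alice-Judy-Frank-Ivan-Carol: 18 + 13 + 13 + 13 = 57
The minimum is 50.

50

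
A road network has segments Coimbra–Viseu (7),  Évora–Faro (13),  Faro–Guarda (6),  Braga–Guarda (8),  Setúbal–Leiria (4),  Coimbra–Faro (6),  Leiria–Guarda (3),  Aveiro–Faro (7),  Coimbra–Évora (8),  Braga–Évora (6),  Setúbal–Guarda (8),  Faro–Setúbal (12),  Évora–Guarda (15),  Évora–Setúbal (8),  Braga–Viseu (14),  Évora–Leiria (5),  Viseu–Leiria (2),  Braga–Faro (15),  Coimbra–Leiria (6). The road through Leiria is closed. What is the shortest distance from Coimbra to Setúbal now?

16

Comparing a few candidate routes:
Coimbra - Évora - Setúbal: 8 + 8 = 16
Coimbra - Faro - Guarda - Setúbal: 6 + 6 + 8 = 20
Coimbra - Faro - Setúbal: 6 + 12 = 18
The minimum is 16 mi.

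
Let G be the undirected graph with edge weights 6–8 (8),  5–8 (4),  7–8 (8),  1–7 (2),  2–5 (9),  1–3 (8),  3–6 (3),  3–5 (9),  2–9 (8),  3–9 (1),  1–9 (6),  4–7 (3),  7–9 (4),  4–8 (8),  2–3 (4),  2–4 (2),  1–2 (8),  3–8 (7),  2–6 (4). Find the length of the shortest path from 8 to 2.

10

Some routes from 8 to 2:
8 - 5 - 2: 4 + 9 = 13
8 - 4 - 2: 8 + 2 = 10
8 - 3 - 2: 7 + 4 = 11
8 - 6 - 2: 8 + 4 = 12
8 - 7 - 4 - 2: 8 + 3 + 2 = 13
The minimum is 10.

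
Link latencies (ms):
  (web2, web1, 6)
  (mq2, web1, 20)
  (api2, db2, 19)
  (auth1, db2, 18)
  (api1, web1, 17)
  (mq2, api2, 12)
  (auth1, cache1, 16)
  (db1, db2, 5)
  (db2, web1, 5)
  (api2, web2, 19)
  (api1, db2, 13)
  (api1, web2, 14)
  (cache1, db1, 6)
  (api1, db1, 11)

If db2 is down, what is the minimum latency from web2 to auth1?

47

Paths from web2 to auth1 avoiding db2:
web2 -> web1 -> api1 -> db1 -> cache1 -> auth1: 6 + 17 + 11 + 6 + 16 = 56
web2 -> api2 -> mq2 -> web1 -> api1 -> db1 -> cache1 -> auth1: 19 + 12 + 20 + 17 + 11 + 6 + 16 = 101
web2 -> api1 -> db1 -> cache1 -> auth1: 14 + 11 + 6 + 16 = 47
The minimum is 47 ms.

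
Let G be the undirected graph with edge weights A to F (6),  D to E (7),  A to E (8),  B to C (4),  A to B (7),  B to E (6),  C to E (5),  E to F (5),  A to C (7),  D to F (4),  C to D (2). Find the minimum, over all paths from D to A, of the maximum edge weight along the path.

A few of the D→A routes:
D -> C -> E -> F -> A: max(2, 5, 5, 6) = 6
D -> C -> B -> E -> F -> A: max(2, 4, 6, 5, 6) = 6
D -> F -> A: max(4, 6) = 6
D -> F -> E -> C -> A: max(4, 5, 5, 7) = 7
Smallest bottleneck: 6.

6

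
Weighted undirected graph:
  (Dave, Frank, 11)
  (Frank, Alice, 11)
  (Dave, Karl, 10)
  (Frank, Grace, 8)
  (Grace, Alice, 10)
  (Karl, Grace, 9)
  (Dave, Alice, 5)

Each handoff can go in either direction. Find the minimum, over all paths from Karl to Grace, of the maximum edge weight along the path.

9

Candidate routes:
Karl-Dave-Alice-Grace: max(10, 5, 10) = 10
Karl-Grace: max(9) = 9
Karl-Dave-Alice-Frank-Grace: max(10, 5, 11, 8) = 11
Karl-Dave-Frank-Grace: max(10, 11, 8) = 11
Karl-Dave-Frank-Alice-Grace: max(10, 11, 11, 10) = 11
Best route has worst link 9.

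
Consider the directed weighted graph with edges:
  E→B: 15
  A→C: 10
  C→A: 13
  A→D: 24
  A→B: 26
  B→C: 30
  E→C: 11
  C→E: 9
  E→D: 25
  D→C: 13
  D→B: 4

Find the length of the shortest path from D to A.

26

Routes from D to A:
D → C → A: 13 + 13 = 26
D → B → C → A: 4 + 30 + 13 = 47
Shortest: 26.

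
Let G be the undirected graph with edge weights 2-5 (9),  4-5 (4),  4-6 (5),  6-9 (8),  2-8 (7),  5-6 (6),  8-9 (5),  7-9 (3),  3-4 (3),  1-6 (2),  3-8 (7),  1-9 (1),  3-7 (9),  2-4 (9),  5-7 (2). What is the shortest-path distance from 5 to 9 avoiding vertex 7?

9

Some routes from 5 to 9 avoiding 7:
5 → 4 → 6 → 9: 4 + 5 + 8 = 17
5 → 6 → 1 → 9: 6 + 2 + 1 = 9
5 → 4 → 6 → 1 → 9: 4 + 5 + 2 + 1 = 12
5 → 6 → 9: 6 + 8 = 14
The minimum is 9.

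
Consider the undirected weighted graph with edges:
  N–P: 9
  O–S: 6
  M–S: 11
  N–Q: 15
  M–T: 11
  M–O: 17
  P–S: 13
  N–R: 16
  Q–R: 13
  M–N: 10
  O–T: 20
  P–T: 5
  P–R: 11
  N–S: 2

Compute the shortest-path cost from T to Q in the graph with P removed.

A few of the T→Q routes:
T→M→N→R→Q: 11 + 10 + 16 + 13 = 50
T→O→S→N→Q: 20 + 6 + 2 + 15 = 43
T→M→N→Q: 11 + 10 + 15 = 36
T→M→S→N→Q: 11 + 11 + 2 + 15 = 39
The minimum is 36.

36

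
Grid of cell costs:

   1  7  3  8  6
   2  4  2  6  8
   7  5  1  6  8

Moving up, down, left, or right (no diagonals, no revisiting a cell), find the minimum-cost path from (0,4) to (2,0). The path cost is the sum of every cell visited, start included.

Best path: [0,4]→[0,3]→[0,2]→[1,2]→[1,1]→[1,0]→[2,0]
Cost: 6 + 8 + 3 + 2 + 4 + 2 + 7 = 32

32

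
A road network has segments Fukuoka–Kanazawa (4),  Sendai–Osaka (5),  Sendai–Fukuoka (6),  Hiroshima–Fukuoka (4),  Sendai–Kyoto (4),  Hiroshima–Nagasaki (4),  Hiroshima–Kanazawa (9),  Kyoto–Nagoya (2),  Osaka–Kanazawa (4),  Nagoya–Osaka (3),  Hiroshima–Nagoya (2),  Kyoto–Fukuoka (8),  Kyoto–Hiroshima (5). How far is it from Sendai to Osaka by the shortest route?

5

A few of the Sendai→Osaka routes:
Sendai -> Osaka: 5
Sendai -> Fukuoka -> Kanazawa -> Osaka: 6 + 4 + 4 = 14
Sendai -> Fukuoka -> Hiroshima -> Nagoya -> Osaka: 6 + 4 + 2 + 3 = 15
Sendai -> Kyoto -> Hiroshima -> Nagoya -> Osaka: 4 + 5 + 2 + 3 = 14
Sendai -> Kyoto -> Nagoya -> Osaka: 4 + 2 + 3 = 9
Best route has total 5 km.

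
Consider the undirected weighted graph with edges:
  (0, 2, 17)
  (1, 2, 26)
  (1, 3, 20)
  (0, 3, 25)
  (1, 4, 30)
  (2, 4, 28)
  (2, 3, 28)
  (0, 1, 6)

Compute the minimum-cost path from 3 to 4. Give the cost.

50

A few of the 3→4 routes:
3 -> 1 -> 4: 20 + 30 = 50
3 -> 0 -> 2 -> 4: 25 + 17 + 28 = 70
3 -> 0 -> 1 -> 4: 25 + 6 + 30 = 61
3 -> 2 -> 4: 28 + 28 = 56
Shortest: 50.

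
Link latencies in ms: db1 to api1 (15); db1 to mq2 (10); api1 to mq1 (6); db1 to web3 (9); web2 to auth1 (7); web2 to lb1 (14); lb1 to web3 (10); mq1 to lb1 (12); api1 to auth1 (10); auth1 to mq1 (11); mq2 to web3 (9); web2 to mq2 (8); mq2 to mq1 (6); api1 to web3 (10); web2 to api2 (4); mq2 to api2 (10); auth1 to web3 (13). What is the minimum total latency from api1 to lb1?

18

A few of the api1→lb1 routes:
api1→mq1→mq2→web3→lb1: 6 + 6 + 9 + 10 = 31
api1→mq1→lb1: 6 + 12 = 18
api1→web3→lb1: 10 + 10 = 20
api1→auth1→web2→lb1: 10 + 7 + 14 = 31
api1→auth1→mq1→lb1: 10 + 11 + 12 = 33
Best route has total 18 ms.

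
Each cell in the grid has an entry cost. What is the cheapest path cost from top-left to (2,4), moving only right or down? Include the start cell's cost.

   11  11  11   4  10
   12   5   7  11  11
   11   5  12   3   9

Path r0c0 r0c1 r1c1 r2c1 r2c2 r2c3 r2c4: 11 + 11 + 5 + 5 + 12 + 3 + 9 = 56.
(Top row then right column would cost 67.)

56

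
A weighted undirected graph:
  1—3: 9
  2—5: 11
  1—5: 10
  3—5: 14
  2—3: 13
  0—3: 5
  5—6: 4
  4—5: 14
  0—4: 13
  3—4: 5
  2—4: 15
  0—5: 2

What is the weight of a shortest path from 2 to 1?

21

A few of the 2→1 routes:
2→5→0→3→1: 11 + 2 + 5 + 9 = 27
2→3→1: 13 + 9 = 22
2→5→1: 11 + 10 = 21
2→4→3→1: 15 + 5 + 9 = 29
The minimum is 21.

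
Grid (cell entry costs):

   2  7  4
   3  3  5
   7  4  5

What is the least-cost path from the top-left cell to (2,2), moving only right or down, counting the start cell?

17

Cheapest: r0c0→r1c0→r1c1→r2c1→r2c2
  2 + 3 + 3 + 4 + 5 = 17
(Top row then right column would cost 23.)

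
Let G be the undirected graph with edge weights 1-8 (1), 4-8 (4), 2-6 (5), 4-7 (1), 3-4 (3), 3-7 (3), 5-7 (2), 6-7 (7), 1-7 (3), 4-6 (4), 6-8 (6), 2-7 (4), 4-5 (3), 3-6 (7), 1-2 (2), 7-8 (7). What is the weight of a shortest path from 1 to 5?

Some routes from 1 to 5:
1→8→4→7→5: 1 + 4 + 1 + 2 = 8
1→7→4→5: 3 + 1 + 3 = 7
1→8→4→5: 1 + 4 + 3 = 8
1→7→5: 3 + 2 = 5
1→2→7→5: 2 + 4 + 2 = 8
Shortest: 5.

5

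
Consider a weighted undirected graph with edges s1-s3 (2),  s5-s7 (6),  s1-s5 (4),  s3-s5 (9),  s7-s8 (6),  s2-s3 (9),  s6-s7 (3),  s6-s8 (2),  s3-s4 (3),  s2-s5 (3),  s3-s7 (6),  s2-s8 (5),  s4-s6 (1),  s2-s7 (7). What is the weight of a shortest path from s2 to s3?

9

Comparing a few candidate routes:
s2 → s8 → s6 → s4 → s3: 5 + 2 + 1 + 3 = 11
s2 → s5 → s1 → s3: 3 + 4 + 2 = 9
s2 → s3: 9
Best route has total 9.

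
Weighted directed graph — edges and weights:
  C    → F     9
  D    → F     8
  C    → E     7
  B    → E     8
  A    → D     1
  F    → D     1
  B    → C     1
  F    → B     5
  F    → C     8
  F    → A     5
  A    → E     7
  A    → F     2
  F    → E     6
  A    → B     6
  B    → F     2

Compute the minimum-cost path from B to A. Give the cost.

Paths from B to A:
B - F - A: 2 + 5 = 7
B - C - F - A: 1 + 9 + 5 = 15
Best route has total 7.

7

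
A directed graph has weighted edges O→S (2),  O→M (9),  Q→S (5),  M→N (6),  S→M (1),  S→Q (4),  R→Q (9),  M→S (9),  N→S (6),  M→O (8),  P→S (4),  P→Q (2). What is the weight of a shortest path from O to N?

Paths from O to N:
O→S→M→N: 2 + 1 + 6 = 9
O→M→N: 9 + 6 = 15
Best route has total 9.

9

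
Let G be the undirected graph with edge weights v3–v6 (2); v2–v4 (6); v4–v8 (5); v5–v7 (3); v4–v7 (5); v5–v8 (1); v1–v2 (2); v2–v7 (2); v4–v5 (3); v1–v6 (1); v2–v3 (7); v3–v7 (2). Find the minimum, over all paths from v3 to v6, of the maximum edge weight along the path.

A few of the v3→v6 routes:
v3 - v7 - v5 - v8 - v4 - v2 - v1 - v6: max(2, 3, 1, 5, 6, 2, 1) = 6
v3 - v7 - v5 - v4 - v2 - v1 - v6: max(2, 3, 3, 6, 2, 1) = 6
v3 - v6: max(2) = 2
v3 - v7 - v4 - v2 - v1 - v6: max(2, 5, 6, 2, 1) = 6
v3 - v7 - v2 - v1 - v6: max(2, 2, 2, 1) = 2
Best route has worst link 2.

2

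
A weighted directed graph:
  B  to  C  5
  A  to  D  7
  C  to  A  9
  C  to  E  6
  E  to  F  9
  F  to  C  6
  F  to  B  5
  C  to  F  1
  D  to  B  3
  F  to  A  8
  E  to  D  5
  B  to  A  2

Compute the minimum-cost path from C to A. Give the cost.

Candidate routes:
C -> A: 9
C -> F -> A: 1 + 8 = 9
C -> F -> B -> A: 1 + 5 + 2 = 8
C -> E -> F -> B -> A: 6 + 9 + 5 + 2 = 22
C -> E -> D -> B -> A: 6 + 5 + 3 + 2 = 16
C -> E -> F -> A: 6 + 9 + 8 = 23
Shortest: 8.

8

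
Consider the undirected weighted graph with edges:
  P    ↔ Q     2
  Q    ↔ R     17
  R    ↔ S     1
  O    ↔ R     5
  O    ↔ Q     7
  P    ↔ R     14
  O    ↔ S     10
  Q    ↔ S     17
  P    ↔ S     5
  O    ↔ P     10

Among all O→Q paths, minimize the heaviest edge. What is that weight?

5

Some routes from O to Q:
O - R - P - Q: max(5, 14, 2) = 14
O - S - P - Q: max(10, 5, 2) = 10
O - R - S - P - Q: max(5, 1, 5, 2) = 5
O - S - R - P - Q: max(10, 1, 14, 2) = 14
O - Q: max(7) = 7
O - P - Q: max(10, 2) = 10
Smallest bottleneck: 5.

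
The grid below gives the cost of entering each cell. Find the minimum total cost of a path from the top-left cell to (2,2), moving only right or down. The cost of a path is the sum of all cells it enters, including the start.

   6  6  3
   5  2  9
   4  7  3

23

Cheapest: r0c0→r1c0→r1c1→r2c1→r2c2
  6 + 5 + 2 + 7 + 3 = 23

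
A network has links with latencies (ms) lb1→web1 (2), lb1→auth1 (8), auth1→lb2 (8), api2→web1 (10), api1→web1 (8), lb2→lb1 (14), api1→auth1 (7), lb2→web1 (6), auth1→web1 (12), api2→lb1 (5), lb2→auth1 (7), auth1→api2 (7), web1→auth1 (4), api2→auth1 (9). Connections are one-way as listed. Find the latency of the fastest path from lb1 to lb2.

Routes from lb1 to lb2:
lb1 - web1 - auth1 - lb2: 2 + 4 + 8 = 14
lb1 - auth1 - lb2: 8 + 8 = 16
Shortest: 14 ms.

14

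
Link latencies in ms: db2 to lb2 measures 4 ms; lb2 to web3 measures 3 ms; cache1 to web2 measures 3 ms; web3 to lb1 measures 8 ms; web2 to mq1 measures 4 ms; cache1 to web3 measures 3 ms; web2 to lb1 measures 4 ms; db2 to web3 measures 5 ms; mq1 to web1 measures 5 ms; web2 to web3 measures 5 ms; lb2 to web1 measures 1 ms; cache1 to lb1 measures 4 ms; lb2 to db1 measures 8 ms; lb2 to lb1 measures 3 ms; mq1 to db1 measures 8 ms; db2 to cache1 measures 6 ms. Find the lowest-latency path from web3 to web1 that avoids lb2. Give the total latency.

A few of the web3→web1 routes:
web3 → cache1 → lb1 → web2 → mq1 → web1: 3 + 4 + 4 + 4 + 5 = 20
web3 → web2 → mq1 → web1: 5 + 4 + 5 = 14
web3 → cache1 → web2 → mq1 → web1: 3 + 3 + 4 + 5 = 15
Best route has total 14 ms.

14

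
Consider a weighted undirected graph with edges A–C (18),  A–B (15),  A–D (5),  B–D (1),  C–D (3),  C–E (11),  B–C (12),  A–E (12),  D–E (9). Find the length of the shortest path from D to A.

Checking several routes:
D - E - A: 9 + 12 = 21
D - B - A: 1 + 15 = 16
D - A: 5
D - C - A: 3 + 18 = 21
The minimum is 5.

5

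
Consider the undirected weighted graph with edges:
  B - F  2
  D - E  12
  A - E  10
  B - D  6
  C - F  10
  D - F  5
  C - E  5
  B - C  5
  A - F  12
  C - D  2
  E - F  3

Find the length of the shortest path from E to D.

A few of the E→D routes:
E -> C -> D: 5 + 2 = 7
E -> F -> D: 3 + 5 = 8
E -> F -> B -> D: 3 + 2 + 6 = 11
The minimum is 7.

7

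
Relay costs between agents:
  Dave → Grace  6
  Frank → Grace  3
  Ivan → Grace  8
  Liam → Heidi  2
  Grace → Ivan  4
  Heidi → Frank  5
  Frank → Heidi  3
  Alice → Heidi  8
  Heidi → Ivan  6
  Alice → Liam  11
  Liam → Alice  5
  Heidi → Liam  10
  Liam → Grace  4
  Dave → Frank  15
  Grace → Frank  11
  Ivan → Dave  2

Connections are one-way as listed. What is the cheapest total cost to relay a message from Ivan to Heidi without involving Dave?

22

Routes from Ivan to Heidi avoiding Dave:
Ivan - Grace - Frank - Heidi: 8 + 11 + 3 = 22
Shortest: 22.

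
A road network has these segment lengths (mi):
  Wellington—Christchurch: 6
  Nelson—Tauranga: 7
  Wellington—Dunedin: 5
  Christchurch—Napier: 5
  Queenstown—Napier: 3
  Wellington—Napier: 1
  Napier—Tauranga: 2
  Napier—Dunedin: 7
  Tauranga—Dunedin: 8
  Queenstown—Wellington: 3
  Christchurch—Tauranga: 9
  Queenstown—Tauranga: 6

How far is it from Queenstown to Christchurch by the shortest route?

8

Comparing a few candidate routes:
Queenstown→Napier→Wellington→Christchurch: 3 + 1 + 6 = 10
Queenstown→Tauranga→Napier→Christchurch: 6 + 2 + 5 = 13
Queenstown→Wellington→Christchurch: 3 + 6 = 9
Queenstown→Napier→Tauranga→Christchurch: 3 + 2 + 9 = 14
Queenstown→Napier→Christchurch: 3 + 5 = 8
Queenstown→Wellington→Napier→Christchurch: 3 + 1 + 5 = 9
The minimum is 8 mi.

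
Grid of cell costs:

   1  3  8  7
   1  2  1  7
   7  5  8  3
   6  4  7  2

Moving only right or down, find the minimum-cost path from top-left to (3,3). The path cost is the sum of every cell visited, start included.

Best path: r0c0 → r1c0 → r1c1 → r1c2 → r1c3 → r2c3 → r3c3
Cost: 1 + 1 + 2 + 1 + 7 + 3 + 2 = 17

17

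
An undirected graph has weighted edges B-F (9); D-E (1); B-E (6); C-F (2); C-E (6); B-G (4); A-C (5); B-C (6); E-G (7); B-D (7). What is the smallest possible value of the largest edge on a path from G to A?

6

Checking several routes:
G→B→E→C→A: max(4, 6, 6, 5) = 6
G→E→C→A: max(7, 6, 5) = 7
G→B→C→A: max(4, 6, 5) = 6
G→E→D→B→C→A: max(7, 1, 7, 6, 5) = 7
Smallest bottleneck: 6.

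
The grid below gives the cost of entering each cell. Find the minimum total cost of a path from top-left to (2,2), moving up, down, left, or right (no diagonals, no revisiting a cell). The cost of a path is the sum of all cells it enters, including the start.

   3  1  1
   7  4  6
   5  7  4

Take [0,0] -> [0,1] -> [0,2] -> [1,2] -> [2,2] for a total of 3 + 1 + 1 + 6 + 4 = 15.

15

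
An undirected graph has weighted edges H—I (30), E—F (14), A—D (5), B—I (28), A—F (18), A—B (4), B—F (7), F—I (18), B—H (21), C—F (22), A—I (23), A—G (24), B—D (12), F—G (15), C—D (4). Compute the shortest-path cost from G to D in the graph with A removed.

Candidate routes:
G → F → I → H → B → D: 15 + 18 + 30 + 21 + 12 = 96
G → F → I → B → D: 15 + 18 + 28 + 12 = 73
G → F → C → D: 15 + 22 + 4 = 41
G → F → B → D: 15 + 7 + 12 = 34
Best route has total 34.

34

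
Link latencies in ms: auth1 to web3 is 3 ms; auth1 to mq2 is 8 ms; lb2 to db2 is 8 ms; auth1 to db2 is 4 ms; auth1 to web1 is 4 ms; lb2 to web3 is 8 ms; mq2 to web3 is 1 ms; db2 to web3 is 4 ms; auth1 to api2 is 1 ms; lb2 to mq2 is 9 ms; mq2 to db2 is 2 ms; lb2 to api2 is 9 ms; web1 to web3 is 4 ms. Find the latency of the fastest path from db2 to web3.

3

Some routes from db2 to web3:
db2→auth1→web3: 4 + 3 = 7
db2→web3: 4
db2→mq2→web3: 2 + 1 = 3
db2→mq2→auth1→web3: 2 + 8 + 3 = 13
db2→auth1→web1→web3: 4 + 4 + 4 = 12
Best route has total 3 ms.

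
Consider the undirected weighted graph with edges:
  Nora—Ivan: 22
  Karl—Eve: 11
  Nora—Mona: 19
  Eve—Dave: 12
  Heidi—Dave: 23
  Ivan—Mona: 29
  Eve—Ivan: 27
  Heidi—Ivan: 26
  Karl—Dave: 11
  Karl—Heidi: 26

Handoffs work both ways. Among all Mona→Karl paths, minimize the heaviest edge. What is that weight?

Comparing a few candidate routes:
Mona - Nora - Ivan - Heidi - Karl: max(19, 22, 26, 26) = 26
Mona - Nora - Ivan - Eve - Dave - Karl: max(19, 22, 27, 12, 11) = 27
Mona - Nora - Ivan - Eve - Dave - Heidi - Karl: max(19, 22, 27, 12, 23, 26) = 27
Mona - Nora - Ivan - Eve - Karl: max(19, 22, 27, 11) = 27
Mona - Nora - Ivan - Heidi - Dave - Karl: max(19, 22, 26, 23, 11) = 26
Mona - Nora - Ivan - Heidi - Dave - Eve - Karl: max(19, 22, 26, 23, 12, 11) = 26
Smallest bottleneck: 26.

26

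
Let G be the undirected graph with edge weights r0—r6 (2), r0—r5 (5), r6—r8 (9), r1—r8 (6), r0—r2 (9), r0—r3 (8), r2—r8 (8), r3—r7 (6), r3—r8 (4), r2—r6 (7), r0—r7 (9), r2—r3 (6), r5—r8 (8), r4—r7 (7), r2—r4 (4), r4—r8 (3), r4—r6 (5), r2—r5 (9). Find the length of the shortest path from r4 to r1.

A few of the r4→r1 routes:
r4-r8-r1: 3 + 6 = 9
r4-r2-r8-r1: 4 + 8 + 6 = 18
r4-r2-r3-r8-r1: 4 + 6 + 4 + 6 = 20
r4-r6-r8-r1: 5 + 9 + 6 = 20
The minimum is 9.

9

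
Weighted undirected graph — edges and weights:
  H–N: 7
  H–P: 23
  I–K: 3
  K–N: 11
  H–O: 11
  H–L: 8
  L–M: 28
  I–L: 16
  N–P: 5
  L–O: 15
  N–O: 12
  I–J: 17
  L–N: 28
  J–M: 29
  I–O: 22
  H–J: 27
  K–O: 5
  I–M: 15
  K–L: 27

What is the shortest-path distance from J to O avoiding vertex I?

38

Some routes from J to O avoiding I:
J - H - O: 27 + 11 = 38
J - H - N - K - O: 27 + 7 + 11 + 5 = 50
J - H - N - O: 27 + 7 + 12 = 46
The minimum is 38.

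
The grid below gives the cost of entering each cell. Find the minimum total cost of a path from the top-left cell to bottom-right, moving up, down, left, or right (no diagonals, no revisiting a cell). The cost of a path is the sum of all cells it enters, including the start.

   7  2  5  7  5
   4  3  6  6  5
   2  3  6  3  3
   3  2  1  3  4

25

One optimal route is r0c0 → r0c1 → r1c1 → r2c1 → r3c1 → r3c2 → r3c3 → r3c4.
Its cost is 7 + 2 + 3 + 3 + 2 + 1 + 3 + 4 = 25.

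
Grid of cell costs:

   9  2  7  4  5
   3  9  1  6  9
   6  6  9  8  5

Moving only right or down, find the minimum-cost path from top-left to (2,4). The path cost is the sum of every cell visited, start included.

One optimal route is [0,0] [0,1] [0,2] [1,2] [1,3] [2,3] [2,4].
Its cost is 9 + 2 + 7 + 1 + 6 + 8 + 5 = 38.
For comparison, the top-then-right route costs 41.

38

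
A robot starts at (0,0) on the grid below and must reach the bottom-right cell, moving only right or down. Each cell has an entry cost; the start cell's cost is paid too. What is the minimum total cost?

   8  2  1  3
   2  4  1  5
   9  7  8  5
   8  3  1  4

Take (0,0)→(0,1)→(0,2)→(1,2)→(2,2)→(3,2)→(3,3) for a total of 8 + 2 + 1 + 1 + 8 + 1 + 4 = 25.

25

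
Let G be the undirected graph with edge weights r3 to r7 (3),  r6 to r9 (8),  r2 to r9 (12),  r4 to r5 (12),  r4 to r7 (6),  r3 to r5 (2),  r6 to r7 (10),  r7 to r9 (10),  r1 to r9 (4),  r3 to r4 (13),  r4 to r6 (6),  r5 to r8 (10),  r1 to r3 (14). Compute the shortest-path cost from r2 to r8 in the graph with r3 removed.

Candidate routes:
r2 - r9 - r6 - r7 - r4 - r5 - r8: 12 + 8 + 10 + 6 + 12 + 10 = 58
r2 - r9 - r7 - r6 - r4 - r5 - r8: 12 + 10 + 10 + 6 + 12 + 10 = 60
r2 - r9 - r6 - r4 - r5 - r8: 12 + 8 + 6 + 12 + 10 = 48
r2 - r9 - r7 - r4 - r5 - r8: 12 + 10 + 6 + 12 + 10 = 50
Shortest: 48.

48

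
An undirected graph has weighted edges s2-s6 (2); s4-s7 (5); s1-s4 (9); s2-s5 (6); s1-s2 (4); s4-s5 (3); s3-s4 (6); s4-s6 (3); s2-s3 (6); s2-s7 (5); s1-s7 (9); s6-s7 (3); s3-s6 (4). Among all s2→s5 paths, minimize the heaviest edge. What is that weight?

A few of the s2→s5 routes:
s2 -> s7 -> s6 -> s4 -> s5: max(5, 3, 3, 3) = 5
s2 -> s6 -> s7 -> s4 -> s5: max(2, 3, 5, 3) = 5
s2 -> s6 -> s3 -> s4 -> s5: max(2, 4, 6, 3) = 6
s2 -> s7 -> s4 -> s5: max(5, 5, 3) = 5
s2 -> s5: max(6) = 6
s2 -> s6 -> s4 -> s5: max(2, 3, 3) = 3
The minimum achievable maximum is 3.

3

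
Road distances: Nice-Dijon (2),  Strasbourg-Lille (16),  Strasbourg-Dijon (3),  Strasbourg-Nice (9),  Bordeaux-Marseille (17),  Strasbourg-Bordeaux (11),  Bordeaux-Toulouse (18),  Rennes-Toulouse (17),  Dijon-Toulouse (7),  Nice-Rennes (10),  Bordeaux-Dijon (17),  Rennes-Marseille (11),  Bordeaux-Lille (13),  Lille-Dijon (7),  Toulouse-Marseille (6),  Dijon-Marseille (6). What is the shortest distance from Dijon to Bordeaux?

14

A few of the Dijon→Bordeaux routes:
Dijon→Bordeaux: 17
Dijon→Nice→Strasbourg→Bordeaux: 2 + 9 + 11 = 22
Dijon→Strasbourg→Bordeaux: 3 + 11 = 14
Dijon→Lille→Bordeaux: 7 + 13 = 20
Dijon→Marseille→Bordeaux: 6 + 17 = 23
Best route has total 14.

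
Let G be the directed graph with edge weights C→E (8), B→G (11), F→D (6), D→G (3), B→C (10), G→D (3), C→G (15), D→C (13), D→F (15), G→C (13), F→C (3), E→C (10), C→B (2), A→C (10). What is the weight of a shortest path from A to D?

26

Candidate routes:
A - C - G - D: 10 + 15 + 3 = 28
A - C - B - G - D: 10 + 2 + 11 + 3 = 26
Shortest: 26.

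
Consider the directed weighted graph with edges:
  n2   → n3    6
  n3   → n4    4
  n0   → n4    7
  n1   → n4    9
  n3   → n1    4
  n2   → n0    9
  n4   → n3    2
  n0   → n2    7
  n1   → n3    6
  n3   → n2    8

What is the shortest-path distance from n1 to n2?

Routes from n1 to n2:
n1 - n3 - n2: 6 + 8 = 14
n1 - n4 - n3 - n2: 9 + 2 + 8 = 19
Shortest: 14.

14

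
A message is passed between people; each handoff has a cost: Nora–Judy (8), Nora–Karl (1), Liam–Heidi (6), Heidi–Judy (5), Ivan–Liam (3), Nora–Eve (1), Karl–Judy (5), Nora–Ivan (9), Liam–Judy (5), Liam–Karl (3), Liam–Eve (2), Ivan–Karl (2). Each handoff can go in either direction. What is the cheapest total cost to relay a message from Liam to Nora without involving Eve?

Some routes from Liam to Nora avoiding Eve:
Liam - Ivan - Karl - Nora: 3 + 2 + 1 = 6
Liam - Judy - Karl - Nora: 5 + 5 + 1 = 11
Liam - Karl - Nora: 3 + 1 = 4
The minimum is 4.

4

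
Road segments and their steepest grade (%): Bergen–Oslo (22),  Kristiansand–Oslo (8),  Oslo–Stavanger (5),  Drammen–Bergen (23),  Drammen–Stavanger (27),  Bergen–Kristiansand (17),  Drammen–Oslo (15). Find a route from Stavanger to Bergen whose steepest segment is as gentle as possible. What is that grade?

A few of the Stavanger→Bergen routes:
Stavanger-Oslo-Bergen: max(5, 22) = 22
Stavanger-Oslo-Drammen-Bergen: max(5, 15, 23) = 23
Stavanger-Drammen-Bergen: max(27, 23) = 27
Stavanger-Drammen-Oslo-Kristiansand-Bergen: max(27, 15, 8, 17) = 27
Stavanger-Oslo-Kristiansand-Bergen: max(5, 8, 17) = 17
Smallest bottleneck: 17%.

17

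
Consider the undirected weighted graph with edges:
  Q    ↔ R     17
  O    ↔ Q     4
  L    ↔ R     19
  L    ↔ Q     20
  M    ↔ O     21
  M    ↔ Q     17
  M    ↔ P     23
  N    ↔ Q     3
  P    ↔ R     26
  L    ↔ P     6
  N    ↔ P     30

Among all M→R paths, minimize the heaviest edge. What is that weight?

17

A few of the M→R routes:
M - P - L - R: max(23, 6, 19) = 23
M - Q - L - R: max(17, 20, 19) = 20
M - O - Q - L - R: max(21, 4, 20, 19) = 21
M - Q - R: max(17, 17) = 17
M - P - L - Q - R: max(23, 6, 20, 17) = 23
M - O - Q - R: max(21, 4, 17) = 21
Smallest bottleneck: 17.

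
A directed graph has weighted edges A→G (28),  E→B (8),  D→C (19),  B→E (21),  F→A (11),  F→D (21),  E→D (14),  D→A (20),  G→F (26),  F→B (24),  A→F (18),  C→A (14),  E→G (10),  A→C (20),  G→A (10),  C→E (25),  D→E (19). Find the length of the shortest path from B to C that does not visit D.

Paths from B to C avoiding D:
B→E→G→F→A→C: 21 + 10 + 26 + 11 + 20 = 88
B→E→G→A→C: 21 + 10 + 10 + 20 = 61
Best route has total 61.

61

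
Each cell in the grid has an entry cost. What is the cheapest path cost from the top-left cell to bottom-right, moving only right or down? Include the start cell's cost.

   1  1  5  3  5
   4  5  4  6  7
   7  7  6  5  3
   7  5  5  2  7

Take (0,0) (0,1) (0,2) (0,3) (1,3) (2,3) (3,3) (3,4) for a total of 1 + 1 + 5 + 3 + 6 + 5 + 2 + 7 = 30.
(Top row then right column would cost 32.)

30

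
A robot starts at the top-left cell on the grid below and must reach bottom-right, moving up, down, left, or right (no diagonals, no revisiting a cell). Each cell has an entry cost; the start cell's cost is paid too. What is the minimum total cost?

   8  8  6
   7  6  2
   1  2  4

22

One optimal route is (0,0) -> (1,0) -> (2,0) -> (2,1) -> (2,2).
Its cost is 8 + 7 + 1 + 2 + 4 = 22.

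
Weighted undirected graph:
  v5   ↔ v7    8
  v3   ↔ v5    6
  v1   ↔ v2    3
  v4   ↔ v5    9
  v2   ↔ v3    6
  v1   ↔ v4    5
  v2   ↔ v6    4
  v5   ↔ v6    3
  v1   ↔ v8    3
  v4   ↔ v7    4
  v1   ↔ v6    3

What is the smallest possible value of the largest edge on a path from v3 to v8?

Checking several routes:
v3→v2→v6→v1→v8: max(6, 4, 3, 3) = 6
v3→v5→v6→v2→v1→v8: max(6, 3, 4, 3, 3) = 6
v3→v5→v7→v4→v1→v8: max(6, 8, 4, 5, 3) = 8
v3→v2→v6→v5→v7→v4→v1→v8: max(6, 4, 3, 8, 4, 5, 3) = 8
v3→v5→v6→v1→v8: max(6, 3, 3, 3) = 6
v3→v2→v1→v8: max(6, 3, 3) = 6
The minimum achievable maximum is 6.

6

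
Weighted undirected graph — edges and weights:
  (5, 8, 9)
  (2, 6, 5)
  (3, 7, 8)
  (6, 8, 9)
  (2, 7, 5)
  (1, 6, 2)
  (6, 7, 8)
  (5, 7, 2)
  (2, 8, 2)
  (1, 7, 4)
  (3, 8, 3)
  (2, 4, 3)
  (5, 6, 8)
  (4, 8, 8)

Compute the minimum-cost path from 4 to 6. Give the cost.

A few of the 4→6 routes:
4→2→6: 3 + 5 = 8
4→2→7→1→6: 3 + 5 + 4 + 2 = 14
4→2→8→6: 3 + 2 + 9 = 14
The minimum is 8.

8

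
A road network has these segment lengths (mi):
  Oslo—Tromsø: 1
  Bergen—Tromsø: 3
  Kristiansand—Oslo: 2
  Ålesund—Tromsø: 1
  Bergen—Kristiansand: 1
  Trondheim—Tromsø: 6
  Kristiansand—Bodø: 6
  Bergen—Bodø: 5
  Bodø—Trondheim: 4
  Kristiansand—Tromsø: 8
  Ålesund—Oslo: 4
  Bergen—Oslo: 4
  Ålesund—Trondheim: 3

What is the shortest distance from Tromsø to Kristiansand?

Checking several routes:
Tromsø -> Ålesund -> Oslo -> Kristiansand: 1 + 4 + 2 = 7
Tromsø -> Oslo -> Bergen -> Kristiansand: 1 + 4 + 1 = 6
Tromsø -> Oslo -> Kristiansand: 1 + 2 = 3
Tromsø -> Kristiansand: 8
Tromsø -> Bergen -> Kristiansand: 3 + 1 = 4
The minimum is 3 mi.

3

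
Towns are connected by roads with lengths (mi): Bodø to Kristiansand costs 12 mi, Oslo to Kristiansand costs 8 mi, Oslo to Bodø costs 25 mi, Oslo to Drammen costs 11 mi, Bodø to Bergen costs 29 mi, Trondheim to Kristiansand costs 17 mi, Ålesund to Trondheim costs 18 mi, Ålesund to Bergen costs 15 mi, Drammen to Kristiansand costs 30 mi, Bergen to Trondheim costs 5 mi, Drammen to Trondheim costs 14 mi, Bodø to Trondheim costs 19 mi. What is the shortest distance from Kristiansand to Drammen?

19

Some routes from Kristiansand to Drammen:
Kristiansand→Trondheim→Drammen: 17 + 14 = 31
Kristiansand→Oslo→Drammen: 8 + 11 = 19
Kristiansand→Bodø→Trondheim→Drammen: 12 + 19 + 14 = 45
Kristiansand→Drammen: 30
The minimum is 19 mi.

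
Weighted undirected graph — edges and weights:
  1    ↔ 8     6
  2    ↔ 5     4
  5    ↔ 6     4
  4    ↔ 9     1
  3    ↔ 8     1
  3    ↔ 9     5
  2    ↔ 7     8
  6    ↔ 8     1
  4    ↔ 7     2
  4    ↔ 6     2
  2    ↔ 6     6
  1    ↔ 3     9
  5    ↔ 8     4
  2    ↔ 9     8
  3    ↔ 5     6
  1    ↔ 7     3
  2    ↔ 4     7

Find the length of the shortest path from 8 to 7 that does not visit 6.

Some routes from 8 to 7 avoiding 6:
8 -> 1 -> 7: 6 + 3 = 9
8 -> 5 -> 3 -> 9 -> 4 -> 7: 4 + 6 + 5 + 1 + 2 = 18
8 -> 5 -> 2 -> 7: 4 + 4 + 8 = 16
8 -> 3 -> 9 -> 4 -> 7: 1 + 5 + 1 + 2 = 9
8 -> 3 -> 1 -> 7: 1 + 9 + 3 = 13
8 -> 5 -> 2 -> 4 -> 7: 4 + 4 + 7 + 2 = 17
The minimum is 9.

9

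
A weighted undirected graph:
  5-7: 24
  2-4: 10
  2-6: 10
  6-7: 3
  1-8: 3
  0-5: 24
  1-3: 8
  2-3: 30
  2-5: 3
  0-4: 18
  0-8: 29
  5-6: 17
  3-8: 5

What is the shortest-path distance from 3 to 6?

Some routes from 3 to 6:
3 -> 2 -> 5 -> 7 -> 6: 30 + 3 + 24 + 3 = 60
3 -> 8 -> 0 -> 5 -> 2 -> 6: 5 + 29 + 24 + 3 + 10 = 71
3 -> 8 -> 0 -> 4 -> 2 -> 6: 5 + 29 + 18 + 10 + 10 = 72
3 -> 2 -> 6: 30 + 10 = 40
3 -> 2 -> 5 -> 6: 30 + 3 + 17 = 50
3 -> 8 -> 0 -> 5 -> 6: 5 + 29 + 24 + 17 = 75
Best route has total 40.

40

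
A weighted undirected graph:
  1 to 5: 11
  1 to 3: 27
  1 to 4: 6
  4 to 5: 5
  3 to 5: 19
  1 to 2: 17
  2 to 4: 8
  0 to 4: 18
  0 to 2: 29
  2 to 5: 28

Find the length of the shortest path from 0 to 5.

Comparing a few candidate routes:
0→2→4→5: 29 + 8 + 5 = 42
0→4→2→5: 18 + 8 + 28 = 54
0→2→4→1→5: 29 + 8 + 6 + 11 = 54
0→4→1→5: 18 + 6 + 11 = 35
0→4→5: 18 + 5 = 23
Shortest: 23.

23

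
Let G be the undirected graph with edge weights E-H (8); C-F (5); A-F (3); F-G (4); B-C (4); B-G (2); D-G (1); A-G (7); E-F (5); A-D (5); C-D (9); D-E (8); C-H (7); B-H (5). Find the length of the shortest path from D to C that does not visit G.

9

Comparing a few candidate routes:
D → A → F → C: 5 + 3 + 5 = 13
D → E → F → C: 8 + 5 + 5 = 18
D → E → H → B → C: 8 + 8 + 5 + 4 = 25
D → E → H → C: 8 + 8 + 7 = 23
D → C: 9
The minimum is 9.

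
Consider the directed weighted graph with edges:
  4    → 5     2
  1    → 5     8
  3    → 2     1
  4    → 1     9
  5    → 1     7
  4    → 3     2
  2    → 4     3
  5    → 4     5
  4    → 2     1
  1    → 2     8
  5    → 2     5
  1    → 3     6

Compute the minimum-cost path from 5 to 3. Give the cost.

Checking several routes:
5→2→4→3: 5 + 3 + 2 = 10
5→1→3: 7 + 6 = 13
5→4→3: 5 + 2 = 7
Shortest: 7.

7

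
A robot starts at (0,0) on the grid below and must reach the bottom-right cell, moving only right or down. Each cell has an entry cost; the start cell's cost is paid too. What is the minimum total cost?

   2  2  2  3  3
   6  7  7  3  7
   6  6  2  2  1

Cheapest: [0,0] [0,1] [0,2] [0,3] [1,3] [2,3] [2,4]
  2 + 2 + 2 + 3 + 3 + 2 + 1 = 15
(Top row then right column would cost 20.)

15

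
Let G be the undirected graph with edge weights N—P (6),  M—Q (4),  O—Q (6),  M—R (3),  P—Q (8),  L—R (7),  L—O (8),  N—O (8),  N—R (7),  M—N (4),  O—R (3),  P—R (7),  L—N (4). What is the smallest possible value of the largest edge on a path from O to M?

3

Comparing a few candidate routes:
O - R - M: max(3, 3) = 3
O - R - L - N - M: max(3, 7, 4, 4) = 7
O - Q - M: max(6, 4) = 6
The minimum achievable maximum is 3.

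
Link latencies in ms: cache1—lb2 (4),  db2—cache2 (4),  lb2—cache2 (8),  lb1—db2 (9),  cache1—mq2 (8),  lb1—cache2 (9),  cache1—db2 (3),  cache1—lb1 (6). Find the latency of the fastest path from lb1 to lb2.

10

Paths from lb1 to lb2:
lb1→cache2→lb2: 9 + 8 = 17
lb1→cache2→db2→cache1→lb2: 9 + 4 + 3 + 4 = 20
lb1→db2→cache2→lb2: 9 + 4 + 8 = 21
lb1→cache1→db2→cache2→lb2: 6 + 3 + 4 + 8 = 21
lb1→db2→cache1→lb2: 9 + 3 + 4 = 16
lb1→cache1→lb2: 6 + 4 = 10
The minimum is 10 ms.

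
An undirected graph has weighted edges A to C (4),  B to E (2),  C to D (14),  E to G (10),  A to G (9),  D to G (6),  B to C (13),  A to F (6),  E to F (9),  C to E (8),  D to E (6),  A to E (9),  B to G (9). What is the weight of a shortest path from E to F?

A few of the E→F routes:
E - A - F: 9 + 6 = 15
E - C - A - F: 8 + 4 + 6 = 18
E - F: 9
E - G - A - F: 10 + 9 + 6 = 25
E - B - C - A - F: 2 + 13 + 4 + 6 = 25
Best route has total 9.

9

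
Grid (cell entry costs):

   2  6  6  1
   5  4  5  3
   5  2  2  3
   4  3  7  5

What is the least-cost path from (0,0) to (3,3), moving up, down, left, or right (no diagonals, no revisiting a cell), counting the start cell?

23

Cheapest: r0c0→r1c0→r1c1→r2c1→r2c2→r2c3→r3c3
  2 + 5 + 4 + 2 + 2 + 3 + 5 = 23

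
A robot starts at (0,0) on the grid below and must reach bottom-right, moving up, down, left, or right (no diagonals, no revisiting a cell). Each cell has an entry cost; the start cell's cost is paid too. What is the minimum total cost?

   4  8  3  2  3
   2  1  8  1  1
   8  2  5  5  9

26

Cheapest: (0,0) → (1,0) → (1,1) → (1,2) → (1,3) → (1,4) → (2,4)
  4 + 2 + 1 + 8 + 1 + 1 + 9 = 26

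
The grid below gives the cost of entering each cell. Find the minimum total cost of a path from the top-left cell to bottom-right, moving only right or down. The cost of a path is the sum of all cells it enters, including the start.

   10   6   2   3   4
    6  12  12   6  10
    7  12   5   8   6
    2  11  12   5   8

48

Cheapest: (0,0) (0,1) (0,2) (0,3) (1,3) (2,3) (3,3) (3,4)
  10 + 6 + 2 + 3 + 6 + 8 + 5 + 8 = 48
For comparison, the top-then-right route costs 49.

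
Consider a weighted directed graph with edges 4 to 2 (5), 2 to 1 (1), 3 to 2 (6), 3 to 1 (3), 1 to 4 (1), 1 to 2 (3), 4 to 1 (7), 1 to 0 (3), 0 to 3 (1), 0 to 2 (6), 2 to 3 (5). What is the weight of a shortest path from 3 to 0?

Paths from 3 to 0:
3→2→1→0: 6 + 1 + 3 = 10
3→1→0: 3 + 3 = 6
The minimum is 6.

6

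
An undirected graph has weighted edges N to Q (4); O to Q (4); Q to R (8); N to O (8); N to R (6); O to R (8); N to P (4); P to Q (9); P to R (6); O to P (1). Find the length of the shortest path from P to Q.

Some routes from P to Q:
P-N-Q: 4 + 4 = 8
P-Q: 9
P-O-Q: 1 + 4 = 5
Shortest: 5.

5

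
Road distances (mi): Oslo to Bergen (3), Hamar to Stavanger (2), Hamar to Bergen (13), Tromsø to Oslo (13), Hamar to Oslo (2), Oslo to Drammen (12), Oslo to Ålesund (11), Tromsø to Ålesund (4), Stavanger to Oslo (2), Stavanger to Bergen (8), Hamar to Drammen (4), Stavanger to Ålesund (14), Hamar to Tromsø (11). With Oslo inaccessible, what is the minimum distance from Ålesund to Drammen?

19

Candidate routes:
Ålesund - Stavanger - Bergen - Hamar - Drammen: 14 + 8 + 13 + 4 = 39
Ålesund - Tromsø - Hamar - Drammen: 4 + 11 + 4 = 19
Ålesund - Stavanger - Hamar - Drammen: 14 + 2 + 4 = 20
The minimum is 19 mi.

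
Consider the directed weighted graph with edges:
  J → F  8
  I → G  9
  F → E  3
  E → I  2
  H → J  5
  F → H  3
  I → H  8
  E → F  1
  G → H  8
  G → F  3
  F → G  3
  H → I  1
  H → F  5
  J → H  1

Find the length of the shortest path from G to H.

6

Routes from G to H:
G-F-H: 3 + 3 = 6
G-H: 8
G-F-E-I-H: 3 + 3 + 2 + 8 = 16
Shortest: 6.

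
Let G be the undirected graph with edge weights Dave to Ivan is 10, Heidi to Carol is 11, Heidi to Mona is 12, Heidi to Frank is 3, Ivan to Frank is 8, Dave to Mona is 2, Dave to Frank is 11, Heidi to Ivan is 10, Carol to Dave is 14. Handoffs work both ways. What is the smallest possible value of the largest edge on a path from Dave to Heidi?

Comparing a few candidate routes:
Dave-Frank-Heidi: max(11, 3) = 11
Dave-Ivan-Frank-Heidi: max(10, 8, 3) = 10
Dave-Ivan-Heidi: max(10, 10) = 10
Smallest bottleneck: 10.

10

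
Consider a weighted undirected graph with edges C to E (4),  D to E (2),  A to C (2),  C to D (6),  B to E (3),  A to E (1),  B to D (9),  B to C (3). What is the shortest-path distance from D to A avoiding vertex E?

Routes from D to A avoiding E:
D-B-C-A: 9 + 3 + 2 = 14
D-C-A: 6 + 2 = 8
The minimum is 8.

8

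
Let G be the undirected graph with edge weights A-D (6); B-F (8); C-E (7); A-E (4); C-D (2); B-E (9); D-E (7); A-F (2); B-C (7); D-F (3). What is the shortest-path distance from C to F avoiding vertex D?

13

Paths from C to F avoiding D:
C→B→E→A→F: 7 + 9 + 4 + 2 = 22
C→E→A→F: 7 + 4 + 2 = 13
C→B→F: 7 + 8 = 15
C→E→B→F: 7 + 9 + 8 = 24
Best route has total 13.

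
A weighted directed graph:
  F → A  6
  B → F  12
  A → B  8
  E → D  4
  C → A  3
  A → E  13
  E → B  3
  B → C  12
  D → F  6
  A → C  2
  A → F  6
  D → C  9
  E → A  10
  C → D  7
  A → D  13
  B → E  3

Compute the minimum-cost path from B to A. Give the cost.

13

Comparing a few candidate routes:
B-E-D-F-A: 3 + 4 + 6 + 6 = 19
B-F-A: 12 + 6 = 18
B-C-A: 12 + 3 = 15
B-E-A: 3 + 10 = 13
Shortest: 13.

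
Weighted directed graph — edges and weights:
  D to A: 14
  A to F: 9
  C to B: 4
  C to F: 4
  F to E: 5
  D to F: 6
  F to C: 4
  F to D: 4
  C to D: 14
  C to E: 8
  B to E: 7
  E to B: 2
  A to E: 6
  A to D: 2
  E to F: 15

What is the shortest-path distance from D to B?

Checking several routes:
D - F - C - E - B: 6 + 4 + 8 + 2 = 20
D - F - C - B: 6 + 4 + 4 = 14
D - A - E - B: 14 + 6 + 2 = 22
D - F - E - B: 6 + 5 + 2 = 13
The minimum is 13.

13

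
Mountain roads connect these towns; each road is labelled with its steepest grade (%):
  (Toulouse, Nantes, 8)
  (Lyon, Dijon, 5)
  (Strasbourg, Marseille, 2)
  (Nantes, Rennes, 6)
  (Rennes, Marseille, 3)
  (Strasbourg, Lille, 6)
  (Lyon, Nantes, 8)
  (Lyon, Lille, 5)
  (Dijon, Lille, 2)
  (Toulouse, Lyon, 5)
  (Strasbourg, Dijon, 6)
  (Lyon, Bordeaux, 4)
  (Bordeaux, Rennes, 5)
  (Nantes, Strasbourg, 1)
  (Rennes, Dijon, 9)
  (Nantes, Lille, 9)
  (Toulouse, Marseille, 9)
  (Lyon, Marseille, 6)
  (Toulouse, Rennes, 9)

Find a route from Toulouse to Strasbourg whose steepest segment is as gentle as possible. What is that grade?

5

Comparing a few candidate routes:
Toulouse -> Lyon -> Lille -> Dijon -> Strasbourg: max(5, 5, 2, 6) = 6
Toulouse -> Lyon -> Bordeaux -> Rennes -> Nantes -> Strasbourg: max(5, 4, 5, 6, 1) = 6
Toulouse -> Lyon -> Lille -> Strasbourg: max(5, 5, 6) = 6
Toulouse -> Lyon -> Bordeaux -> Rennes -> Marseille -> Strasbourg: max(5, 4, 5, 3, 2) = 5
Smallest bottleneck: 5%.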